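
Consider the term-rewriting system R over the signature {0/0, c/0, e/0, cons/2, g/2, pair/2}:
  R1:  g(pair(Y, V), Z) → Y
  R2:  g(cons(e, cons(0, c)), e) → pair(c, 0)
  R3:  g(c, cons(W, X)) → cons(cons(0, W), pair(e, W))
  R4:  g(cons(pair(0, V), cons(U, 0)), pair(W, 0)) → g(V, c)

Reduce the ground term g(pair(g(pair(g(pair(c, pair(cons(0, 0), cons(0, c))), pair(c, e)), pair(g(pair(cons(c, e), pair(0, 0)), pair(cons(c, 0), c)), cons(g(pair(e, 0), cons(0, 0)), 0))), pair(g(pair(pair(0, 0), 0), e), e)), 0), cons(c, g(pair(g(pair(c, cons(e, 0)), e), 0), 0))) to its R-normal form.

1. g(pair(g(pair(g(pair(c, pair(cons(0, 0), cons(0, c))), pair(c, e)), pair(g(pair(cons(c, e), pair(0, 0)), pair(cons(c, 0), c)), cons(g(pair(e, 0), cons(0, 0)), 0))), pair(g(pair(pair(0, 0), 0), e), e)), 0), cons(c, g(pair(g(pair(c, cons(e, 0)), e), 0), 0)))  →  g(pair(g(pair(c, pair(cons(0, 0), cons(0, c))), pair(c, e)), pair(g(pair(cons(c, e), pair(0, 0)), pair(cons(c, 0), c)), cons(g(pair(e, 0), cons(0, 0)), 0))), pair(g(pair(pair(0, 0), 0), e), e))   [R1 at ε]
2. g(pair(g(pair(c, pair(cons(0, 0), cons(0, c))), pair(c, e)), pair(g(pair(cons(c, e), pair(0, 0)), pair(cons(c, 0), c)), cons(g(pair(e, 0), cons(0, 0)), 0))), pair(g(pair(pair(0, 0), 0), e), e))  →  g(pair(c, pair(cons(0, 0), cons(0, c))), pair(c, e))   [R1 at ε]
3. g(pair(c, pair(cons(0, 0), cons(0, c))), pair(c, e))  →  c   [R1 at ε]

c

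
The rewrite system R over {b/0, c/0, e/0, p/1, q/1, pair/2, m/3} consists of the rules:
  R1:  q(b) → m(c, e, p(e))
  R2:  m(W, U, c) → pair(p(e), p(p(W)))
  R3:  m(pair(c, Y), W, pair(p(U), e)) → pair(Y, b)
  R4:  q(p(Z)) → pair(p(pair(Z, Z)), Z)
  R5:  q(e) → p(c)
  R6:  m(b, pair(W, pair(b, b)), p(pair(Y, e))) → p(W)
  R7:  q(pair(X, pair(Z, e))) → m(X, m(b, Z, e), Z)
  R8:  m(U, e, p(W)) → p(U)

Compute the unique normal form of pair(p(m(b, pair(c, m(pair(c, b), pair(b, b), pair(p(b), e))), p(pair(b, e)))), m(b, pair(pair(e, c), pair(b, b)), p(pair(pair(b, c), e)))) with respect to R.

1. pair(p(m(b, pair(c, m(pair(c, b), pair(b, b), pair(p(b), e))), p(pair(b, e)))), m(b, pair(pair(e, c), pair(b, b)), p(pair(pair(b, c), e))))  →  pair(p(m(b, pair(c, pair(b, b)), p(pair(b, e)))), m(b, pair(pair(e, c), pair(b, b)), p(pair(pair(b, c), e))))   [R3 at 1.1.2.2]
2. pair(p(m(b, pair(c, pair(b, b)), p(pair(b, e)))), m(b, pair(pair(e, c), pair(b, b)), p(pair(pair(b, c), e))))  →  pair(p(p(c)), m(b, pair(pair(e, c), pair(b, b)), p(pair(pair(b, c), e))))   [R6 at 1.1]
3. pair(p(p(c)), m(b, pair(pair(e, c), pair(b, b)), p(pair(pair(b, c), e))))  →  pair(p(p(c)), p(pair(e, c)))   [R6 at 2]

pair(p(p(c)), p(pair(e, c)))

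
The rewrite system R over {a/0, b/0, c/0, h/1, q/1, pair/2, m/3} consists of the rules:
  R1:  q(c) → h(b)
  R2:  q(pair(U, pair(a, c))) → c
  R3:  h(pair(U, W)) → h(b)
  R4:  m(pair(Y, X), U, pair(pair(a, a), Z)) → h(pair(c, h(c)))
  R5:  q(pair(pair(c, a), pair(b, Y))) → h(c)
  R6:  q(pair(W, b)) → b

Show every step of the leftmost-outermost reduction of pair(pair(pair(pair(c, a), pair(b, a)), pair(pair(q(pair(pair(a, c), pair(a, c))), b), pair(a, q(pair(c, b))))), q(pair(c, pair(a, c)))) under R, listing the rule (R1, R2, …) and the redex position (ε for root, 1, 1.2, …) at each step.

pair(pair(pair(pair(c, a), pair(b, a)), pair(pair(c, b), pair(a, b))), c)

1. pair(pair(pair(pair(c, a), pair(b, a)), pair(pair(q(pair(pair(a, c), pair(a, c))), b), pair(a, q(pair(c, b))))), q(pair(c, pair(a, c))))  →  pair(pair(pair(pair(c, a), pair(b, a)), pair(pair(c, b), pair(a, q(pair(c, b))))), q(pair(c, pair(a, c))))   [R2 at 1.2.1.1]
2. pair(pair(pair(pair(c, a), pair(b, a)), pair(pair(c, b), pair(a, q(pair(c, b))))), q(pair(c, pair(a, c))))  →  pair(pair(pair(pair(c, a), pair(b, a)), pair(pair(c, b), pair(a, b))), q(pair(c, pair(a, c))))   [R6 at 1.2.2.2]
3. pair(pair(pair(pair(c, a), pair(b, a)), pair(pair(c, b), pair(a, b))), q(pair(c, pair(a, c))))  →  pair(pair(pair(pair(c, a), pair(b, a)), pair(pair(c, b), pair(a, b))), c)   [R2 at 2]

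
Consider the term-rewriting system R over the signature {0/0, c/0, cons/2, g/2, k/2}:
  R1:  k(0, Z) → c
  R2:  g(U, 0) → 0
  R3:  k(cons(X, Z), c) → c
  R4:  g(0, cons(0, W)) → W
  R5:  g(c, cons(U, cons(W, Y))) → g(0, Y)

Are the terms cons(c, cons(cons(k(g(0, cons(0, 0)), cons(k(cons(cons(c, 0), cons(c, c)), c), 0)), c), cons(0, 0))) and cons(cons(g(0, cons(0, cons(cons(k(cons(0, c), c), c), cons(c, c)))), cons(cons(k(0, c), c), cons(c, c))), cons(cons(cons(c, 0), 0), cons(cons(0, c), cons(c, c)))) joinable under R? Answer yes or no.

Reduce t₁ = cons(c, cons(cons(k(g(0, cons(0, 0)), cons(k(cons(cons(c, 0), cons(c, c)), c), 0)), c), cons(0, 0))):
1. cons(c, cons(cons(k(g(0, cons(0, 0)), cons(k(cons(cons(c, 0), cons(c, c)), c), 0)), c), cons(0, 0)))  →  cons(c, cons(cons(k(0, cons(k(cons(cons(c, 0), cons(c, c)), c), 0)), c), cons(0, 0)))   [R4 at 2.1.1.1]
2. cons(c, cons(cons(k(0, cons(k(cons(cons(c, 0), cons(c, c)), c), 0)), c), cons(0, 0)))  →  cons(c, cons(cons(c, c), cons(0, 0)))   [R1 at 2.1.1]

Reduce t₂ = cons(cons(g(0, cons(0, cons(cons(k(cons(0, c), c), c), cons(c, c)))), cons(cons(k(0, c), c), cons(c, c))), cons(cons(cons(c, 0), 0), cons(cons(0, c), cons(c, c)))):
1. cons(cons(g(0, cons(0, cons(cons(k(cons(0, c), c), c), cons(c, c)))), cons(cons(k(0, c), c), cons(c, c))), cons(cons(cons(c, 0), 0), cons(cons(0, c), cons(c, c))))  →  cons(cons(cons(cons(k(cons(0, c), c), c), cons(c, c)), cons(cons(k(0, c), c), cons(c, c))), cons(cons(cons(c, 0), 0), cons(cons(0, c), cons(c, c))))   [R4 at 1.1]
2. cons(cons(cons(cons(k(cons(0, c), c), c), cons(c, c)), cons(cons(k(0, c), c), cons(c, c))), cons(cons(cons(c, 0), 0), cons(cons(0, c), cons(c, c))))  →  cons(cons(cons(cons(c, c), cons(c, c)), cons(cons(k(0, c), c), cons(c, c))), cons(cons(cons(c, 0), 0), cons(cons(0, c), cons(c, c))))   [R3 at 1.1.1.1]
3. cons(cons(cons(cons(c, c), cons(c, c)), cons(cons(k(0, c), c), cons(c, c))), cons(cons(cons(c, 0), 0), cons(cons(0, c), cons(c, c))))  →  cons(cons(cons(cons(c, c), cons(c, c)), cons(cons(c, c), cons(c, c))), cons(cons(cons(c, 0), 0), cons(cons(0, c), cons(c, c))))   [R1 at 1.2.1.1]

no — NF(t₁) = cons(c, cons(cons(c, c), cons(0, 0))), NF(t₂) = cons(cons(cons(cons(c, c), cons(c, c)), cons(cons(c, c), cons(c, c))), cons(cons(cons(c, 0), 0), cons(cons(0, c), cons(c, c))))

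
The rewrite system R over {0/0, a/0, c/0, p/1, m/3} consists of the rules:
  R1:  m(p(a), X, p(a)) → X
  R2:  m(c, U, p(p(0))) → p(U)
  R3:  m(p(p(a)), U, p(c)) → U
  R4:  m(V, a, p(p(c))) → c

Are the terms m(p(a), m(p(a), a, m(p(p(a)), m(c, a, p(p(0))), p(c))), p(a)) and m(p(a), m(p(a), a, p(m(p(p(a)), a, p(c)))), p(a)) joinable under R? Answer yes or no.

yes — NF(t₁) = a, NF(t₂) = a

Reduce t₁ = m(p(a), m(p(a), a, m(p(p(a)), m(c, a, p(p(0))), p(c))), p(a)):
1. m(p(a), m(p(a), a, m(p(p(a)), m(c, a, p(p(0))), p(c))), p(a))  →  m(p(a), a, m(p(p(a)), m(c, a, p(p(0))), p(c)))   [R1 at ε]
2. m(p(a), a, m(p(p(a)), m(c, a, p(p(0))), p(c)))  →  m(p(a), a, m(c, a, p(p(0))))   [R3 at 3]
3. m(p(a), a, m(c, a, p(p(0))))  →  m(p(a), a, p(a))   [R2 at 3]
4. m(p(a), a, p(a))  →  a   [R1 at ε]

Reduce t₂ = m(p(a), m(p(a), a, p(m(p(p(a)), a, p(c)))), p(a)):
1. m(p(a), m(p(a), a, p(m(p(p(a)), a, p(c)))), p(a))  →  m(p(a), a, p(m(p(p(a)), a, p(c))))   [R1 at ε]
2. m(p(a), a, p(m(p(p(a)), a, p(c))))  →  m(p(a), a, p(a))   [R3 at 3.1]
3. m(p(a), a, p(a))  →  a   [R1 at ε]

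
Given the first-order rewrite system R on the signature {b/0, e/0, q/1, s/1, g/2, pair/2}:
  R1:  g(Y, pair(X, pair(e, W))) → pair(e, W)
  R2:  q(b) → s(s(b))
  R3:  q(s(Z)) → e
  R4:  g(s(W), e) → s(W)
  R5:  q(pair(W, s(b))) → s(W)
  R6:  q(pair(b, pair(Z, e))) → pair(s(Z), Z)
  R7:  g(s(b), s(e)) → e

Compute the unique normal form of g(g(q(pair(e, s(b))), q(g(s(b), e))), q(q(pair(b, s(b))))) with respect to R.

s(e)

1. g(g(q(pair(e, s(b))), q(g(s(b), e))), q(q(pair(b, s(b)))))  →  g(g(s(e), q(g(s(b), e))), q(q(pair(b, s(b)))))   [R5 at 1.1]
2. g(g(s(e), q(g(s(b), e))), q(q(pair(b, s(b)))))  →  g(g(s(e), q(s(b))), q(q(pair(b, s(b)))))   [R4 at 1.2.1]
3. g(g(s(e), q(s(b))), q(q(pair(b, s(b)))))  →  g(g(s(e), e), q(q(pair(b, s(b)))))   [R3 at 1.2]
4. g(g(s(e), e), q(q(pair(b, s(b)))))  →  g(s(e), q(q(pair(b, s(b)))))   [R4 at 1]
5. g(s(e), q(q(pair(b, s(b)))))  →  g(s(e), q(s(b)))   [R5 at 2.1]
6. g(s(e), q(s(b)))  →  g(s(e), e)   [R3 at 2]
7. g(s(e), e)  →  s(e)   [R4 at ε]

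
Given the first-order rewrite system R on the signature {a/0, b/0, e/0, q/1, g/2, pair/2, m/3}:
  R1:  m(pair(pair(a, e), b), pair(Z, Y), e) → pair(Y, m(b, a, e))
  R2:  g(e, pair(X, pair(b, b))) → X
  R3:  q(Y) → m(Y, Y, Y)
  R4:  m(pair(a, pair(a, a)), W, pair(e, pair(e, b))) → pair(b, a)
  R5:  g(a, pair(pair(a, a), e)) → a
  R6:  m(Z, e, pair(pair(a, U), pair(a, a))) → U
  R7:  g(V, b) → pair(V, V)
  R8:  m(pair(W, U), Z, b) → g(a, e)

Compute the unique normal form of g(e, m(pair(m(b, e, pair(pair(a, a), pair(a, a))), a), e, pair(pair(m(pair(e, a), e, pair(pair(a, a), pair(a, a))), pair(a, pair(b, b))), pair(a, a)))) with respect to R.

a

1. g(e, m(pair(m(b, e, pair(pair(a, a), pair(a, a))), a), e, pair(pair(m(pair(e, a), e, pair(pair(a, a), pair(a, a))), pair(a, pair(b, b))), pair(a, a))))  →  g(e, m(pair(a, a), e, pair(pair(m(pair(e, a), e, pair(pair(a, a), pair(a, a))), pair(a, pair(b, b))), pair(a, a))))   [R6 at 2.1.1]
2. g(e, m(pair(a, a), e, pair(pair(m(pair(e, a), e, pair(pair(a, a), pair(a, a))), pair(a, pair(b, b))), pair(a, a))))  →  g(e, m(pair(a, a), e, pair(pair(a, pair(a, pair(b, b))), pair(a, a))))   [R6 at 2.3.1.1]
3. g(e, m(pair(a, a), e, pair(pair(a, pair(a, pair(b, b))), pair(a, a))))  →  g(e, pair(a, pair(b, b)))   [R6 at 2]
4. g(e, pair(a, pair(b, b)))  →  a   [R2 at ε]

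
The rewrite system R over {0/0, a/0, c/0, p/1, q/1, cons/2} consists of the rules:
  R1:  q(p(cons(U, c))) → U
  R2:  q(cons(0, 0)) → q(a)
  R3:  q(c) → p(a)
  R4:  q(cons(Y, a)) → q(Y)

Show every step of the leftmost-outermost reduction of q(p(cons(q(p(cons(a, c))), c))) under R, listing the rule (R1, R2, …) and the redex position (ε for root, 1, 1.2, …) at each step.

a

1. q(p(cons(q(p(cons(a, c))), c)))  →  q(p(cons(a, c)))   [R1 at ε]
2. q(p(cons(a, c)))  →  a   [R1 at ε]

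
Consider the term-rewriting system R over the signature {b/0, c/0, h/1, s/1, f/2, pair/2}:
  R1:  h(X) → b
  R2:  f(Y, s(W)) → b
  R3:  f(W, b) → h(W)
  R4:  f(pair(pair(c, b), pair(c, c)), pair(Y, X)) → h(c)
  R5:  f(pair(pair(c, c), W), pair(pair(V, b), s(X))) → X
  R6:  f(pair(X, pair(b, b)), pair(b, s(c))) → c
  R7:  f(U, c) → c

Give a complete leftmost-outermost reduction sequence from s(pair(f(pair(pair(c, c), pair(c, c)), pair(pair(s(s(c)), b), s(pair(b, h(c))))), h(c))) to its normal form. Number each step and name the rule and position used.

1. s(pair(f(pair(pair(c, c), pair(c, c)), pair(pair(s(s(c)), b), s(pair(b, h(c))))), h(c)))  →  s(pair(pair(b, h(c)), h(c)))   [R5 at 1.1]
2. s(pair(pair(b, h(c)), h(c)))  →  s(pair(pair(b, b), h(c)))   [R1 at 1.1.2]
3. s(pair(pair(b, b), h(c)))  →  s(pair(pair(b, b), b))   [R1 at 1.2]

s(pair(pair(b, b), b))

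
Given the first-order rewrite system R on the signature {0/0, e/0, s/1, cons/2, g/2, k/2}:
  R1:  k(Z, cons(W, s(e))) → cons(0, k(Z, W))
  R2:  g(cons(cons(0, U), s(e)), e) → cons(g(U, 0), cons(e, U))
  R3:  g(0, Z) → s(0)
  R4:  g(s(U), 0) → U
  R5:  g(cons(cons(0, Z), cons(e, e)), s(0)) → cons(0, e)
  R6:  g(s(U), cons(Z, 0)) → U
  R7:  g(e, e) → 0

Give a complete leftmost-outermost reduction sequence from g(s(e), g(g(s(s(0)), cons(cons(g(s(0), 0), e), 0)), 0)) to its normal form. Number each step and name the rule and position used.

e

1. g(s(e), g(g(s(s(0)), cons(cons(g(s(0), 0), e), 0)), 0))  →  g(s(e), g(s(0), 0))   [R6 at 2.1]
2. g(s(e), g(s(0), 0))  →  g(s(e), 0)   [R4 at 2]
3. g(s(e), 0)  →  e   [R4 at ε]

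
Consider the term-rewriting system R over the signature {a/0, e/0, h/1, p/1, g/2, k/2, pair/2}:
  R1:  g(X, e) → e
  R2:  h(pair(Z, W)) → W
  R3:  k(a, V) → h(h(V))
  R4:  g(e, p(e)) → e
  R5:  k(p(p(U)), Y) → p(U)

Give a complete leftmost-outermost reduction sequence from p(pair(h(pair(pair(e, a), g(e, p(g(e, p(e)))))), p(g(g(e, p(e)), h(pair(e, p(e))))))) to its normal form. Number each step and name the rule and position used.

p(pair(e, p(e)))

1. p(pair(h(pair(pair(e, a), g(e, p(g(e, p(e)))))), p(g(g(e, p(e)), h(pair(e, p(e)))))))  →  p(pair(g(e, p(g(e, p(e)))), p(g(g(e, p(e)), h(pair(e, p(e)))))))   [R2 at 1.1]
2. p(pair(g(e, p(g(e, p(e)))), p(g(g(e, p(e)), h(pair(e, p(e)))))))  →  p(pair(g(e, p(e)), p(g(g(e, p(e)), h(pair(e, p(e)))))))   [R4 at 1.1.2.1]
3. p(pair(g(e, p(e)), p(g(g(e, p(e)), h(pair(e, p(e)))))))  →  p(pair(e, p(g(g(e, p(e)), h(pair(e, p(e)))))))   [R4 at 1.1]
4. p(pair(e, p(g(g(e, p(e)), h(pair(e, p(e)))))))  →  p(pair(e, p(g(e, h(pair(e, p(e)))))))   [R4 at 1.2.1.1]
5. p(pair(e, p(g(e, h(pair(e, p(e)))))))  →  p(pair(e, p(g(e, p(e)))))   [R2 at 1.2.1.2]
6. p(pair(e, p(g(e, p(e)))))  →  p(pair(e, p(e)))   [R4 at 1.2.1]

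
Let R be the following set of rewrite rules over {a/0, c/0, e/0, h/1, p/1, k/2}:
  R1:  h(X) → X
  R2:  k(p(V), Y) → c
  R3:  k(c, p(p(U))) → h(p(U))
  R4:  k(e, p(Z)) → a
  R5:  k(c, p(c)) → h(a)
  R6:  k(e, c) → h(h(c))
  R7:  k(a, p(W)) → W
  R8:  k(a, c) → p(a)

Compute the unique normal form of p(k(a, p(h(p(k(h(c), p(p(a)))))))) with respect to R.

p(p(p(a)))

1. p(k(a, p(h(p(k(h(c), p(p(a))))))))  →  p(h(p(k(h(c), p(p(a))))))   [R7 at 1]
2. p(h(p(k(h(c), p(p(a))))))  →  p(p(k(h(c), p(p(a)))))   [R1 at 1]
3. p(p(k(h(c), p(p(a)))))  →  p(p(k(c, p(p(a)))))   [R1 at 1.1.1]
4. p(p(k(c, p(p(a)))))  →  p(p(h(p(a))))   [R3 at 1.1]
5. p(p(h(p(a))))  →  p(p(p(a)))   [R1 at 1.1]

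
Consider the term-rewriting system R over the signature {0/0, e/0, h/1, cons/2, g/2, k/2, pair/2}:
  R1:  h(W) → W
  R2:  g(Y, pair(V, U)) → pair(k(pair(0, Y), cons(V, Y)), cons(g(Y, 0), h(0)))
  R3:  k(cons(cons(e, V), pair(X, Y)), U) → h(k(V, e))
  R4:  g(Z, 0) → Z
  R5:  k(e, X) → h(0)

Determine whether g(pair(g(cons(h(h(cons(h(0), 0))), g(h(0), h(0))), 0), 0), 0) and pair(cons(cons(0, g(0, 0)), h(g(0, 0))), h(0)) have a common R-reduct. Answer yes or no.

yes — NF(t₁) = pair(cons(cons(0, 0), 0), 0), NF(t₂) = pair(cons(cons(0, 0), 0), 0)

Reduce t₁ = g(pair(g(cons(h(h(cons(h(0), 0))), g(h(0), h(0))), 0), 0), 0):
1. g(pair(g(cons(h(h(cons(h(0), 0))), g(h(0), h(0))), 0), 0), 0)  →  pair(g(cons(h(h(cons(h(0), 0))), g(h(0), h(0))), 0), 0)   [R4 at ε]
2. pair(g(cons(h(h(cons(h(0), 0))), g(h(0), h(0))), 0), 0)  →  pair(cons(h(h(cons(h(0), 0))), g(h(0), h(0))), 0)   [R4 at 1]
3. pair(cons(h(h(cons(h(0), 0))), g(h(0), h(0))), 0)  →  pair(cons(h(cons(h(0), 0)), g(h(0), h(0))), 0)   [R1 at 1.1]
4. pair(cons(h(cons(h(0), 0)), g(h(0), h(0))), 0)  →  pair(cons(cons(h(0), 0), g(h(0), h(0))), 0)   [R1 at 1.1]
5. pair(cons(cons(h(0), 0), g(h(0), h(0))), 0)  →  pair(cons(cons(0, 0), g(h(0), h(0))), 0)   [R1 at 1.1.1]
6. pair(cons(cons(0, 0), g(h(0), h(0))), 0)  →  pair(cons(cons(0, 0), g(0, h(0))), 0)   [R1 at 1.2.1]
7. pair(cons(cons(0, 0), g(0, h(0))), 0)  →  pair(cons(cons(0, 0), g(0, 0)), 0)   [R1 at 1.2.2]
8. pair(cons(cons(0, 0), g(0, 0)), 0)  →  pair(cons(cons(0, 0), 0), 0)   [R4 at 1.2]

Reduce t₂ = pair(cons(cons(0, g(0, 0)), h(g(0, 0))), h(0)):
1. pair(cons(cons(0, g(0, 0)), h(g(0, 0))), h(0))  →  pair(cons(cons(0, 0), h(g(0, 0))), h(0))   [R4 at 1.1.2]
2. pair(cons(cons(0, 0), h(g(0, 0))), h(0))  →  pair(cons(cons(0, 0), g(0, 0)), h(0))   [R1 at 1.2]
3. pair(cons(cons(0, 0), g(0, 0)), h(0))  →  pair(cons(cons(0, 0), 0), h(0))   [R4 at 1.2]
4. pair(cons(cons(0, 0), 0), h(0))  →  pair(cons(cons(0, 0), 0), 0)   [R1 at 2]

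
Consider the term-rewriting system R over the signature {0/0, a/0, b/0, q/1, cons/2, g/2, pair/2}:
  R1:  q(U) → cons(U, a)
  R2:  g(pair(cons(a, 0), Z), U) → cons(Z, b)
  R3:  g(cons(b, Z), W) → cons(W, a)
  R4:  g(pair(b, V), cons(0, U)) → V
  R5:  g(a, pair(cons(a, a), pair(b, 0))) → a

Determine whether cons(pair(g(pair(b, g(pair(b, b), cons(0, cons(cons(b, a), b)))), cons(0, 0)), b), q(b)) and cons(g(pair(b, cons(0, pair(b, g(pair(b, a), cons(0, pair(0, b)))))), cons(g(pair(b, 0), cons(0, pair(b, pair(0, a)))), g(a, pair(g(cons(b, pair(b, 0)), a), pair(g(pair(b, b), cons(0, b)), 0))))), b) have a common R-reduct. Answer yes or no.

no — NF(t₁) = cons(pair(b, b), cons(b, a)), NF(t₂) = cons(cons(0, pair(b, a)), b)

Reduce t₁ = cons(pair(g(pair(b, g(pair(b, b), cons(0, cons(cons(b, a), b)))), cons(0, 0)), b), q(b)):
1. cons(pair(g(pair(b, g(pair(b, b), cons(0, cons(cons(b, a), b)))), cons(0, 0)), b), q(b))  →  cons(pair(g(pair(b, b), cons(0, cons(cons(b, a), b))), b), q(b))   [R4 at 1.1]
2. cons(pair(g(pair(b, b), cons(0, cons(cons(b, a), b))), b), q(b))  →  cons(pair(b, b), q(b))   [R4 at 1.1]
3. cons(pair(b, b), q(b))  →  cons(pair(b, b), cons(b, a))   [R1 at 2]

Reduce t₂ = cons(g(pair(b, cons(0, pair(b, g(pair(b, a), cons(0, pair(0, b)))))), cons(g(pair(b, 0), cons(0, pair(b, pair(0, a)))), g(a, pair(g(cons(b, pair(b, 0)), a), pair(g(pair(b, b), cons(0, b)), 0))))), b):
1. cons(g(pair(b, cons(0, pair(b, g(pair(b, a), cons(0, pair(0, b)))))), cons(g(pair(b, 0), cons(0, pair(b, pair(0, a)))), g(a, pair(g(cons(b, pair(b, 0)), a), pair(g(pair(b, b), cons(0, b)), 0))))), b)  →  cons(g(pair(b, cons(0, pair(b, a))), cons(g(pair(b, 0), cons(0, pair(b, pair(0, a)))), g(a, pair(g(cons(b, pair(b, 0)), a), pair(g(pair(b, b), cons(0, b)), 0))))), b)   [R4 at 1.1.2.2.2]
2. cons(g(pair(b, cons(0, pair(b, a))), cons(g(pair(b, 0), cons(0, pair(b, pair(0, a)))), g(a, pair(g(cons(b, pair(b, 0)), a), pair(g(pair(b, b), cons(0, b)), 0))))), b)  →  cons(g(pair(b, cons(0, pair(b, a))), cons(0, g(a, pair(g(cons(b, pair(b, 0)), a), pair(g(pair(b, b), cons(0, b)), 0))))), b)   [R4 at 1.2.1]
3. cons(g(pair(b, cons(0, pair(b, a))), cons(0, g(a, pair(g(cons(b, pair(b, 0)), a), pair(g(pair(b, b), cons(0, b)), 0))))), b)  →  cons(cons(0, pair(b, a)), b)   [R4 at 1]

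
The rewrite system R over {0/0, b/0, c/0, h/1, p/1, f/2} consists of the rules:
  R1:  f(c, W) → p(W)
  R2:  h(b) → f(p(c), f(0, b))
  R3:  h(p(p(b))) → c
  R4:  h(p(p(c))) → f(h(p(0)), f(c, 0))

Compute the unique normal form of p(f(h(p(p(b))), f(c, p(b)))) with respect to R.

p(p(p(p(b))))

1. p(f(h(p(p(b))), f(c, p(b))))  →  p(f(c, f(c, p(b))))   [R3 at 1.1]
2. p(f(c, f(c, p(b))))  →  p(p(f(c, p(b))))   [R1 at 1]
3. p(p(f(c, p(b))))  →  p(p(p(p(b))))   [R1 at 1.1]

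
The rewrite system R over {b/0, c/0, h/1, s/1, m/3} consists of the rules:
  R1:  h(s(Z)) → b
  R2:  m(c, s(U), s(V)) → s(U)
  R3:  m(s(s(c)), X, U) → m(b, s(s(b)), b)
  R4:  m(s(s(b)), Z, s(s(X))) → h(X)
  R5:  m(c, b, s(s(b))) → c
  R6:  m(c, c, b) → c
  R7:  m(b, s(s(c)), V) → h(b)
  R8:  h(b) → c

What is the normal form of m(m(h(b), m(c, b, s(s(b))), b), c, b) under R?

c

1. m(m(h(b), m(c, b, s(s(b))), b), c, b)  →  m(m(c, m(c, b, s(s(b))), b), c, b)   [R8 at 1.1]
2. m(m(c, m(c, b, s(s(b))), b), c, b)  →  m(m(c, c, b), c, b)   [R5 at 1.2]
3. m(m(c, c, b), c, b)  →  m(c, c, b)   [R6 at 1]
4. m(c, c, b)  →  c   [R6 at ε]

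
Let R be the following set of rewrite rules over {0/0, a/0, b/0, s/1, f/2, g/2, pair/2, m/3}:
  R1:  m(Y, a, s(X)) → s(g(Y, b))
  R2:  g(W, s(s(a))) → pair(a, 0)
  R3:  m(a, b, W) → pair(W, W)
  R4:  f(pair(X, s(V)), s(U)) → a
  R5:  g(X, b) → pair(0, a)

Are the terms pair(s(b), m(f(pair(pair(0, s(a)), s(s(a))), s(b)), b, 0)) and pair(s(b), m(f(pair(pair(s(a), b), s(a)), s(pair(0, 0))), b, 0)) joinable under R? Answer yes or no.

yes — NF(t₁) = pair(s(b), pair(0, 0)), NF(t₂) = pair(s(b), pair(0, 0))

Reduce t₁ = pair(s(b), m(f(pair(pair(0, s(a)), s(s(a))), s(b)), b, 0)):
1. pair(s(b), m(f(pair(pair(0, s(a)), s(s(a))), s(b)), b, 0))  →  pair(s(b), m(a, b, 0))   [R4 at 2.1]
2. pair(s(b), m(a, b, 0))  →  pair(s(b), pair(0, 0))   [R3 at 2]

Reduce t₂ = pair(s(b), m(f(pair(pair(s(a), b), s(a)), s(pair(0, 0))), b, 0)):
1. pair(s(b), m(f(pair(pair(s(a), b), s(a)), s(pair(0, 0))), b, 0))  →  pair(s(b), m(a, b, 0))   [R4 at 2.1]
2. pair(s(b), m(a, b, 0))  →  pair(s(b), pair(0, 0))   [R3 at 2]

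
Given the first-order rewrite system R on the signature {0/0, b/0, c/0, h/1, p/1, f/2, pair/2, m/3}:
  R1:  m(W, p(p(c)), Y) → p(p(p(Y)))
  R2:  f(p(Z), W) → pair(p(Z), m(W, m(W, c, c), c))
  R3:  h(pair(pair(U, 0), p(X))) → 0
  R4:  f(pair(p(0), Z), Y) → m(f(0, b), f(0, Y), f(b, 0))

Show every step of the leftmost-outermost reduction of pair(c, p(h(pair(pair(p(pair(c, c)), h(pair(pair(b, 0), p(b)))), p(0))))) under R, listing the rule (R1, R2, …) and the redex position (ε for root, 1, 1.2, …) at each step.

pair(c, p(0))

1. pair(c, p(h(pair(pair(p(pair(c, c)), h(pair(pair(b, 0), p(b)))), p(0)))))  →  pair(c, p(h(pair(pair(p(pair(c, c)), 0), p(0)))))   [R3 at 2.1.1.1.2]
2. pair(c, p(h(pair(pair(p(pair(c, c)), 0), p(0)))))  →  pair(c, p(0))   [R3 at 2.1]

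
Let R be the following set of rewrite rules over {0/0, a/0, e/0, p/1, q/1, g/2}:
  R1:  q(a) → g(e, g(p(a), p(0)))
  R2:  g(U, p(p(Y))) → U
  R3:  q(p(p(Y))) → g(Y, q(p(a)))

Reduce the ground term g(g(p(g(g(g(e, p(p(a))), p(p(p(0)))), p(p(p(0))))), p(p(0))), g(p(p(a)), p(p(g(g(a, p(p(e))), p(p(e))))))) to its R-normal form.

p(e)

1. g(g(p(g(g(g(e, p(p(a))), p(p(p(0)))), p(p(p(0))))), p(p(0))), g(p(p(a)), p(p(g(g(a, p(p(e))), p(p(e)))))))  →  g(p(g(g(g(e, p(p(a))), p(p(p(0)))), p(p(p(0))))), g(p(p(a)), p(p(g(g(a, p(p(e))), p(p(e)))))))   [R2 at 1]
2. g(p(g(g(g(e, p(p(a))), p(p(p(0)))), p(p(p(0))))), g(p(p(a)), p(p(g(g(a, p(p(e))), p(p(e)))))))  →  g(p(g(g(e, p(p(a))), p(p(p(0))))), g(p(p(a)), p(p(g(g(a, p(p(e))), p(p(e)))))))   [R2 at 1.1]
3. g(p(g(g(e, p(p(a))), p(p(p(0))))), g(p(p(a)), p(p(g(g(a, p(p(e))), p(p(e)))))))  →  g(p(g(e, p(p(a)))), g(p(p(a)), p(p(g(g(a, p(p(e))), p(p(e)))))))   [R2 at 1.1]
4. g(p(g(e, p(p(a)))), g(p(p(a)), p(p(g(g(a, p(p(e))), p(p(e)))))))  →  g(p(e), g(p(p(a)), p(p(g(g(a, p(p(e))), p(p(e)))))))   [R2 at 1.1]
5. g(p(e), g(p(p(a)), p(p(g(g(a, p(p(e))), p(p(e)))))))  →  g(p(e), p(p(a)))   [R2 at 2]
6. g(p(e), p(p(a)))  →  p(e)   [R2 at ε]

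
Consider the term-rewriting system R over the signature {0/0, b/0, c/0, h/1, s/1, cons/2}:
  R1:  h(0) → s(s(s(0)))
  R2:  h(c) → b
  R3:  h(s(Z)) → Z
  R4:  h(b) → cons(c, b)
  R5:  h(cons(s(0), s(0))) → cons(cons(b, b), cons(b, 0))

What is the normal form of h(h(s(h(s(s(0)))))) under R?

0

1. h(h(s(h(s(s(0))))))  →  h(h(s(s(0))))   [R3 at 1]
2. h(h(s(s(0))))  →  h(s(0))   [R3 at 1]
3. h(s(0))  →  0   [R3 at ε]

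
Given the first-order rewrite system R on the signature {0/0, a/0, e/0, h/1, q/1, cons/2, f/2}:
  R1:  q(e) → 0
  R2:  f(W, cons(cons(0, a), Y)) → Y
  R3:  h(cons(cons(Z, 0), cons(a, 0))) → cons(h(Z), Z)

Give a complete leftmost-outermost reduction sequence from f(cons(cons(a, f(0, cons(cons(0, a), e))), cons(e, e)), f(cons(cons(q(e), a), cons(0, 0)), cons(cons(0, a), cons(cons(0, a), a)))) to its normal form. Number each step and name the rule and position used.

a

1. f(cons(cons(a, f(0, cons(cons(0, a), e))), cons(e, e)), f(cons(cons(q(e), a), cons(0, 0)), cons(cons(0, a), cons(cons(0, a), a))))  →  f(cons(cons(a, e), cons(e, e)), f(cons(cons(q(e), a), cons(0, 0)), cons(cons(0, a), cons(cons(0, a), a))))   [R2 at 1.1.2]
2. f(cons(cons(a, e), cons(e, e)), f(cons(cons(q(e), a), cons(0, 0)), cons(cons(0, a), cons(cons(0, a), a))))  →  f(cons(cons(a, e), cons(e, e)), cons(cons(0, a), a))   [R2 at 2]
3. f(cons(cons(a, e), cons(e, e)), cons(cons(0, a), a))  →  a   [R2 at ε]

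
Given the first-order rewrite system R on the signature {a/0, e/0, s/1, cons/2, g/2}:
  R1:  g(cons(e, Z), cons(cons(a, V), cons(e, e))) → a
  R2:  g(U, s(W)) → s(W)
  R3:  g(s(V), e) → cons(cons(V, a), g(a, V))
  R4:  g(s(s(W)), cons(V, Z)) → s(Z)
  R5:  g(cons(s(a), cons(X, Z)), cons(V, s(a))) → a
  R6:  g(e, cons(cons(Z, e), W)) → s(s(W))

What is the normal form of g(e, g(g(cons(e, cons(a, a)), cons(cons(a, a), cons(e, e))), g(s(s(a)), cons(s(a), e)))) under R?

s(e)

1. g(e, g(g(cons(e, cons(a, a)), cons(cons(a, a), cons(e, e))), g(s(s(a)), cons(s(a), e))))  →  g(e, g(a, g(s(s(a)), cons(s(a), e))))   [R1 at 2.1]
2. g(e, g(a, g(s(s(a)), cons(s(a), e))))  →  g(e, g(a, s(e)))   [R4 at 2.2]
3. g(e, g(a, s(e)))  →  g(e, s(e))   [R2 at 2]
4. g(e, s(e))  →  s(e)   [R2 at ε]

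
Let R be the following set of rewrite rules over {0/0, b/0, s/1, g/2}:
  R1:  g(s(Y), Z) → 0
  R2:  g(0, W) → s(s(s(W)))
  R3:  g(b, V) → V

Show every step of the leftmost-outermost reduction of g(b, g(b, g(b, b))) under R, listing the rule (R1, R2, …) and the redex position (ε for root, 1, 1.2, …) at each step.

b

1. g(b, g(b, g(b, b)))  →  g(b, g(b, b))   [R3 at ε]
2. g(b, g(b, b))  →  g(b, b)   [R3 at ε]
3. g(b, b)  →  b   [R3 at ε]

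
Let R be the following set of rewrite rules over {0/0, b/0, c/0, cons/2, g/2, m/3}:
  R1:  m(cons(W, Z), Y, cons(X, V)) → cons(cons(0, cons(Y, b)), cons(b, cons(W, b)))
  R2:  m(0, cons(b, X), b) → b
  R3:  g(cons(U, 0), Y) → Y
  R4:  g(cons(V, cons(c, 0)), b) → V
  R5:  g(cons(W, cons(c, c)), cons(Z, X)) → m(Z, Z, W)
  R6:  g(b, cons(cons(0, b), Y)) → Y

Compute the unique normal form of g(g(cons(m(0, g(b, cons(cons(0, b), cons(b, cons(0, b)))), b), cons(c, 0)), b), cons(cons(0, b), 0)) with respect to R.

0

1. g(g(cons(m(0, g(b, cons(cons(0, b), cons(b, cons(0, b)))), b), cons(c, 0)), b), cons(cons(0, b), 0))  →  g(m(0, g(b, cons(cons(0, b), cons(b, cons(0, b)))), b), cons(cons(0, b), 0))   [R4 at 1]
2. g(m(0, g(b, cons(cons(0, b), cons(b, cons(0, b)))), b), cons(cons(0, b), 0))  →  g(m(0, cons(b, cons(0, b)), b), cons(cons(0, b), 0))   [R6 at 1.2]
3. g(m(0, cons(b, cons(0, b)), b), cons(cons(0, b), 0))  →  g(b, cons(cons(0, b), 0))   [R2 at 1]
4. g(b, cons(cons(0, b), 0))  →  0   [R6 at ε]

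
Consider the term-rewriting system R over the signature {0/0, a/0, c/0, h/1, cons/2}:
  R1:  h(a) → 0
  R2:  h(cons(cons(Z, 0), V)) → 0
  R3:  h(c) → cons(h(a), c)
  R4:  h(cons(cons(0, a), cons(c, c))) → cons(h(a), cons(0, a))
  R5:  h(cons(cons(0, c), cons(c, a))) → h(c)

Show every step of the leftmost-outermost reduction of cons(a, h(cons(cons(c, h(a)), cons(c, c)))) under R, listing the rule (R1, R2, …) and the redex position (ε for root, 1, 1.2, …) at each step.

cons(a, 0)

1. cons(a, h(cons(cons(c, h(a)), cons(c, c))))  →  cons(a, h(cons(cons(c, 0), cons(c, c))))   [R1 at 2.1.1.2]
2. cons(a, h(cons(cons(c, 0), cons(c, c))))  →  cons(a, 0)   [R2 at 2]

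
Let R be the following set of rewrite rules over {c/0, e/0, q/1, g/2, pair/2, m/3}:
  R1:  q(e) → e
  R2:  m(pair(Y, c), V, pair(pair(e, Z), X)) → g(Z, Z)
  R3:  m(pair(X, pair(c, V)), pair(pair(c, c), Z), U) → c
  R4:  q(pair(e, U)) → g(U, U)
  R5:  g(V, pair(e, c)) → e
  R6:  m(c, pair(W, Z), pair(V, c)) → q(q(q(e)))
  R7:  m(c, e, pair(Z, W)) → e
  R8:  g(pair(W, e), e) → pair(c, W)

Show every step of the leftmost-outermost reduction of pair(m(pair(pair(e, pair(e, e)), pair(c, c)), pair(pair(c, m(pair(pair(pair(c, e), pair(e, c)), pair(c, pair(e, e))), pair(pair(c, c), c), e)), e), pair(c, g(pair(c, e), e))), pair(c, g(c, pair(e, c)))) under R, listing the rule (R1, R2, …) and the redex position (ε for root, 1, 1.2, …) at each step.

1. pair(m(pair(pair(e, pair(e, e)), pair(c, c)), pair(pair(c, m(pair(pair(pair(c, e), pair(e, c)), pair(c, pair(e, e))), pair(pair(c, c), c), e)), e), pair(c, g(pair(c, e), e))), pair(c, g(c, pair(e, c))))  →  pair(m(pair(pair(e, pair(e, e)), pair(c, c)), pair(pair(c, c), e), pair(c, g(pair(c, e), e))), pair(c, g(c, pair(e, c))))   [R3 at 1.2.1.2]
2. pair(m(pair(pair(e, pair(e, e)), pair(c, c)), pair(pair(c, c), e), pair(c, g(pair(c, e), e))), pair(c, g(c, pair(e, c))))  →  pair(c, pair(c, g(c, pair(e, c))))   [R3 at 1]
3. pair(c, pair(c, g(c, pair(e, c))))  →  pair(c, pair(c, e))   [R5 at 2.2]

pair(c, pair(c, e))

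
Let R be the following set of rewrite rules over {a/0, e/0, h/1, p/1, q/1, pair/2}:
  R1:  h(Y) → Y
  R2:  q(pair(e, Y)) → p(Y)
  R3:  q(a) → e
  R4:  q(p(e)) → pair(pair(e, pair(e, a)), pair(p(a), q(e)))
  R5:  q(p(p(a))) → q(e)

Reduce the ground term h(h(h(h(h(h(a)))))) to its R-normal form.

1. h(h(h(h(h(h(a))))))  →  h(h(h(h(h(a)))))   [R1 at ε]
2. h(h(h(h(h(a)))))  →  h(h(h(h(a))))   [R1 at ε]
3. h(h(h(h(a))))  →  h(h(h(a)))   [R1 at ε]
4. h(h(h(a)))  →  h(h(a))   [R1 at ε]
5. h(h(a))  →  h(a)   [R1 at ε]
6. h(a)  →  a   [R1 at ε]

a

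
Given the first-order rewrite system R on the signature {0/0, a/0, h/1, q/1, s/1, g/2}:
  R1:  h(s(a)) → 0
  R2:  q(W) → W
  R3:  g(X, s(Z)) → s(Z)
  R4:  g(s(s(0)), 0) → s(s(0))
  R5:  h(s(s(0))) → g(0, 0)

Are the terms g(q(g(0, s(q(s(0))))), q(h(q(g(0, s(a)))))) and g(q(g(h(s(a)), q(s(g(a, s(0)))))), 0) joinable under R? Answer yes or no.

yes — NF(t₁) = s(s(0)), NF(t₂) = s(s(0))

Reduce t₁ = g(q(g(0, s(q(s(0))))), q(h(q(g(0, s(a)))))):
1. g(q(g(0, s(q(s(0))))), q(h(q(g(0, s(a))))))  →  g(g(0, s(q(s(0)))), q(h(q(g(0, s(a))))))   [R2 at 1]
2. g(g(0, s(q(s(0)))), q(h(q(g(0, s(a))))))  →  g(s(q(s(0))), q(h(q(g(0, s(a))))))   [R3 at 1]
3. g(s(q(s(0))), q(h(q(g(0, s(a))))))  →  g(s(s(0)), q(h(q(g(0, s(a))))))   [R2 at 1.1]
4. g(s(s(0)), q(h(q(g(0, s(a))))))  →  g(s(s(0)), h(q(g(0, s(a)))))   [R2 at 2]
5. g(s(s(0)), h(q(g(0, s(a)))))  →  g(s(s(0)), h(g(0, s(a))))   [R2 at 2.1]
6. g(s(s(0)), h(g(0, s(a))))  →  g(s(s(0)), h(s(a)))   [R3 at 2.1]
7. g(s(s(0)), h(s(a)))  →  g(s(s(0)), 0)   [R1 at 2]
8. g(s(s(0)), 0)  →  s(s(0))   [R4 at ε]

Reduce t₂ = g(q(g(h(s(a)), q(s(g(a, s(0)))))), 0):
1. g(q(g(h(s(a)), q(s(g(a, s(0)))))), 0)  →  g(g(h(s(a)), q(s(g(a, s(0))))), 0)   [R2 at 1]
2. g(g(h(s(a)), q(s(g(a, s(0))))), 0)  →  g(g(0, q(s(g(a, s(0))))), 0)   [R1 at 1.1]
3. g(g(0, q(s(g(a, s(0))))), 0)  →  g(g(0, s(g(a, s(0)))), 0)   [R2 at 1.2]
4. g(g(0, s(g(a, s(0)))), 0)  →  g(s(g(a, s(0))), 0)   [R3 at 1]
5. g(s(g(a, s(0))), 0)  →  g(s(s(0)), 0)   [R3 at 1.1]
6. g(s(s(0)), 0)  →  s(s(0))   [R4 at ε]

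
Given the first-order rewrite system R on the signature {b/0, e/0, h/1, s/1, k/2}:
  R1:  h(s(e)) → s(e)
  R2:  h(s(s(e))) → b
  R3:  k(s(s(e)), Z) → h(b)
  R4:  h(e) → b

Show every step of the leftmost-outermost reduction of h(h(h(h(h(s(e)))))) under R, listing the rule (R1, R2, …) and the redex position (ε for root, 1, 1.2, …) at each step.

s(e)

1. h(h(h(h(h(s(e))))))  →  h(h(h(h(s(e)))))   [R1 at 1.1.1.1]
2. h(h(h(h(s(e)))))  →  h(h(h(s(e))))   [R1 at 1.1.1]
3. h(h(h(s(e))))  →  h(h(s(e)))   [R1 at 1.1]
4. h(h(s(e)))  →  h(s(e))   [R1 at 1]
5. h(s(e))  →  s(e)   [R1 at ε]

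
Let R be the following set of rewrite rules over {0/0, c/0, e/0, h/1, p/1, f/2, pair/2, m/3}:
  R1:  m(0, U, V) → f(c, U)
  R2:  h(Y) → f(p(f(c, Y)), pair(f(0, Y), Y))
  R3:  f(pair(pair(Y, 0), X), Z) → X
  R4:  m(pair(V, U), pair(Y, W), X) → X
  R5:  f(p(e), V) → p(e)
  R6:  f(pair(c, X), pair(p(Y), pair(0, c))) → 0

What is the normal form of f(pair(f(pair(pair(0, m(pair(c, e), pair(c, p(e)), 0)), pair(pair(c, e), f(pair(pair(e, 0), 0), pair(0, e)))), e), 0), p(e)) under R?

0

1. f(pair(f(pair(pair(0, m(pair(c, e), pair(c, p(e)), 0)), pair(pair(c, e), f(pair(pair(e, 0), 0), pair(0, e)))), e), 0), p(e))  →  f(pair(f(pair(pair(0, 0), pair(pair(c, e), f(pair(pair(e, 0), 0), pair(0, e)))), e), 0), p(e))   [R4 at 1.1.1.1.2]
2. f(pair(f(pair(pair(0, 0), pair(pair(c, e), f(pair(pair(e, 0), 0), pair(0, e)))), e), 0), p(e))  →  f(pair(pair(pair(c, e), f(pair(pair(e, 0), 0), pair(0, e))), 0), p(e))   [R3 at 1.1]
3. f(pair(pair(pair(c, e), f(pair(pair(e, 0), 0), pair(0, e))), 0), p(e))  →  f(pair(pair(pair(c, e), 0), 0), p(e))   [R3 at 1.1.2]
4. f(pair(pair(pair(c, e), 0), 0), p(e))  →  0   [R3 at ε]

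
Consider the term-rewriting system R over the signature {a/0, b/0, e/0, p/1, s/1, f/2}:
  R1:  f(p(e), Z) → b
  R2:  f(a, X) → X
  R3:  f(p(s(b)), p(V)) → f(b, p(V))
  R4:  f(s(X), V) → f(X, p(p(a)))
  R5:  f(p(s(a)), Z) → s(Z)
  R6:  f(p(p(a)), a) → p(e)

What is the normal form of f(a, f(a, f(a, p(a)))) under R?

p(a)

1. f(a, f(a, f(a, p(a))))  →  f(a, f(a, p(a)))   [R2 at ε]
2. f(a, f(a, p(a)))  →  f(a, p(a))   [R2 at ε]
3. f(a, p(a))  →  p(a)   [R2 at ε]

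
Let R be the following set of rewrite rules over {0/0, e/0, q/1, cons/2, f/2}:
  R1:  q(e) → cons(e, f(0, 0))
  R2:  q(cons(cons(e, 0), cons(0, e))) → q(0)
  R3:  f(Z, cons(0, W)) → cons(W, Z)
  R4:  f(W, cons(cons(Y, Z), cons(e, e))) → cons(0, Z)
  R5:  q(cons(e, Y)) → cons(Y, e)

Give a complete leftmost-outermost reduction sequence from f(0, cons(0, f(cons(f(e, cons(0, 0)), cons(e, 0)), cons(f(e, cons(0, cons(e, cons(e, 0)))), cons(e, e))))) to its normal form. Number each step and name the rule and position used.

1. f(0, cons(0, f(cons(f(e, cons(0, 0)), cons(e, 0)), cons(f(e, cons(0, cons(e, cons(e, 0)))), cons(e, e)))))  →  cons(f(cons(f(e, cons(0, 0)), cons(e, 0)), cons(f(e, cons(0, cons(e, cons(e, 0)))), cons(e, e))), 0)   [R3 at ε]
2. cons(f(cons(f(e, cons(0, 0)), cons(e, 0)), cons(f(e, cons(0, cons(e, cons(e, 0)))), cons(e, e))), 0)  →  cons(f(cons(cons(0, e), cons(e, 0)), cons(f(e, cons(0, cons(e, cons(e, 0)))), cons(e, e))), 0)   [R3 at 1.1.1]
3. cons(f(cons(cons(0, e), cons(e, 0)), cons(f(e, cons(0, cons(e, cons(e, 0)))), cons(e, e))), 0)  →  cons(f(cons(cons(0, e), cons(e, 0)), cons(cons(cons(e, cons(e, 0)), e), cons(e, e))), 0)   [R3 at 1.2.1]
4. cons(f(cons(cons(0, e), cons(e, 0)), cons(cons(cons(e, cons(e, 0)), e), cons(e, e))), 0)  →  cons(cons(0, e), 0)   [R4 at 1]

cons(cons(0, e), 0)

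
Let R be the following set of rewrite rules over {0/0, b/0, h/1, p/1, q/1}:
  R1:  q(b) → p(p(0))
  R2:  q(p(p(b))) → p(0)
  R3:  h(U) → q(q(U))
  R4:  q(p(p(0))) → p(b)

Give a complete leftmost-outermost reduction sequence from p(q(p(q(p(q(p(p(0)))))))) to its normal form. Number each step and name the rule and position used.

p(p(b))

1. p(q(p(q(p(q(p(p(0))))))))  →  p(q(p(q(p(p(b))))))   [R4 at 1.1.1.1.1]
2. p(q(p(q(p(p(b))))))  →  p(q(p(p(0))))   [R2 at 1.1.1]
3. p(q(p(p(0))))  →  p(p(b))   [R4 at 1]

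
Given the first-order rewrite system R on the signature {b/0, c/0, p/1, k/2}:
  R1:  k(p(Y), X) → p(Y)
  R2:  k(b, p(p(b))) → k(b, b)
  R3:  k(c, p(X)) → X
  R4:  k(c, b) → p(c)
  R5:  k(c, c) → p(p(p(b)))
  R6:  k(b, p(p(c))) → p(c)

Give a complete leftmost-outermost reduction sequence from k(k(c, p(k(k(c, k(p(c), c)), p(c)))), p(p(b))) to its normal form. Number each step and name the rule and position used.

p(b)

1. k(k(c, p(k(k(c, k(p(c), c)), p(c)))), p(p(b)))  →  k(k(k(c, k(p(c), c)), p(c)), p(p(b)))   [R3 at 1]
2. k(k(k(c, k(p(c), c)), p(c)), p(p(b)))  →  k(k(k(c, p(c)), p(c)), p(p(b)))   [R1 at 1.1.2]
3. k(k(k(c, p(c)), p(c)), p(p(b)))  →  k(k(c, p(c)), p(p(b)))   [R3 at 1.1]
4. k(k(c, p(c)), p(p(b)))  →  k(c, p(p(b)))   [R3 at 1]
5. k(c, p(p(b)))  →  p(b)   [R3 at ε]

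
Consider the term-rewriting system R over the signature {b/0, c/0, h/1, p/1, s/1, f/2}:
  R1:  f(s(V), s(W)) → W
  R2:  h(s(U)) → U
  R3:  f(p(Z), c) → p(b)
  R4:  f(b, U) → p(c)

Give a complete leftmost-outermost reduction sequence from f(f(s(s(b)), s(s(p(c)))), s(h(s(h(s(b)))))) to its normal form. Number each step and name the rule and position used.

b

1. f(f(s(s(b)), s(s(p(c)))), s(h(s(h(s(b))))))  →  f(s(p(c)), s(h(s(h(s(b))))))   [R1 at 1]
2. f(s(p(c)), s(h(s(h(s(b))))))  →  h(s(h(s(b))))   [R1 at ε]
3. h(s(h(s(b))))  →  h(s(b))   [R2 at ε]
4. h(s(b))  →  b   [R2 at ε]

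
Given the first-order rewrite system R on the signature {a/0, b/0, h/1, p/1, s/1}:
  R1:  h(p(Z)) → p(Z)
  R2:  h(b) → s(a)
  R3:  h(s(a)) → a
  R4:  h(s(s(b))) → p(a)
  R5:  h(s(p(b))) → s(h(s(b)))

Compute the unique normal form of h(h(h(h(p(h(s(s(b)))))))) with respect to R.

1. h(h(h(h(p(h(s(s(b))))))))  →  h(h(h(p(h(s(s(b)))))))   [R1 at 1.1.1]
2. h(h(h(p(h(s(s(b)))))))  →  h(h(p(h(s(s(b))))))   [R1 at 1.1]
3. h(h(p(h(s(s(b))))))  →  h(p(h(s(s(b)))))   [R1 at 1]
4. h(p(h(s(s(b)))))  →  p(h(s(s(b))))   [R1 at ε]
5. p(h(s(s(b))))  →  p(p(a))   [R4 at 1]

p(p(a))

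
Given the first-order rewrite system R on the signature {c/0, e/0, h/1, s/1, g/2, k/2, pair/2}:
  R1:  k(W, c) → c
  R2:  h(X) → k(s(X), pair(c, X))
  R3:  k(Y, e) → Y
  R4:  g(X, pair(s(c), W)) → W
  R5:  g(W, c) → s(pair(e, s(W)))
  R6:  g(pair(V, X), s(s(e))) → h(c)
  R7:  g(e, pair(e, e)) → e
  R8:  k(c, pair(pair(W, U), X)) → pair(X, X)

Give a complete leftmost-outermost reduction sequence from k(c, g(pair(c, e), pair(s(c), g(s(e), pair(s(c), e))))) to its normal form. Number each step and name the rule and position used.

c

1. k(c, g(pair(c, e), pair(s(c), g(s(e), pair(s(c), e)))))  →  k(c, g(s(e), pair(s(c), e)))   [R4 at 2]
2. k(c, g(s(e), pair(s(c), e)))  →  k(c, e)   [R4 at 2]
3. k(c, e)  →  c   [R3 at ε]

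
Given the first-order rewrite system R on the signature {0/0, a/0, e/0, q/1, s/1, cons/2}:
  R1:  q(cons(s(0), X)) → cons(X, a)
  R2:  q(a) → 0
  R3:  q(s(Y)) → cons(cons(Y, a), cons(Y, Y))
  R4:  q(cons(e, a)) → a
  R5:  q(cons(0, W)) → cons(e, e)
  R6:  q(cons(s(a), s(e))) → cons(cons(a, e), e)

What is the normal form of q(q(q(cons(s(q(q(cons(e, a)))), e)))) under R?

1. q(q(q(cons(s(q(q(cons(e, a)))), e))))  →  q(q(q(cons(s(q(a)), e))))   [R4 at 1.1.1.1.1.1]
2. q(q(q(cons(s(q(a)), e))))  →  q(q(q(cons(s(0), e))))   [R2 at 1.1.1.1.1]
3. q(q(q(cons(s(0), e))))  →  q(q(cons(e, a)))   [R1 at 1.1]
4. q(q(cons(e, a)))  →  q(a)   [R4 at 1]
5. q(a)  →  0   [R2 at ε]

0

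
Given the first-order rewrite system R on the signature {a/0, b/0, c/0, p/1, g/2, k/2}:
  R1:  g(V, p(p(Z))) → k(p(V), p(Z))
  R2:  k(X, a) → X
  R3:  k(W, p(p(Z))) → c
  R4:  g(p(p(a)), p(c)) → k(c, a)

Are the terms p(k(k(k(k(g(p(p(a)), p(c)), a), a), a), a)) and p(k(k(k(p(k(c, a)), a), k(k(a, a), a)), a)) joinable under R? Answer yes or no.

no — NF(t₁) = p(c), NF(t₂) = p(p(c))

Reduce t₁ = p(k(k(k(k(g(p(p(a)), p(c)), a), a), a), a)):
1. p(k(k(k(k(g(p(p(a)), p(c)), a), a), a), a))  →  p(k(k(k(g(p(p(a)), p(c)), a), a), a))   [R2 at 1]
2. p(k(k(k(g(p(p(a)), p(c)), a), a), a))  →  p(k(k(g(p(p(a)), p(c)), a), a))   [R2 at 1]
3. p(k(k(g(p(p(a)), p(c)), a), a))  →  p(k(g(p(p(a)), p(c)), a))   [R2 at 1]
4. p(k(g(p(p(a)), p(c)), a))  →  p(g(p(p(a)), p(c)))   [R2 at 1]
5. p(g(p(p(a)), p(c)))  →  p(k(c, a))   [R4 at 1]
6. p(k(c, a))  →  p(c)   [R2 at 1]

Reduce t₂ = p(k(k(k(p(k(c, a)), a), k(k(a, a), a)), a)):
1. p(k(k(k(p(k(c, a)), a), k(k(a, a), a)), a))  →  p(k(k(p(k(c, a)), a), k(k(a, a), a)))   [R2 at 1]
2. p(k(k(p(k(c, a)), a), k(k(a, a), a)))  →  p(k(p(k(c, a)), k(k(a, a), a)))   [R2 at 1.1]
3. p(k(p(k(c, a)), k(k(a, a), a)))  →  p(k(p(c), k(k(a, a), a)))   [R2 at 1.1.1]
4. p(k(p(c), k(k(a, a), a)))  →  p(k(p(c), k(a, a)))   [R2 at 1.2]
5. p(k(p(c), k(a, a)))  →  p(k(p(c), a))   [R2 at 1.2]
6. p(k(p(c), a))  →  p(p(c))   [R2 at 1]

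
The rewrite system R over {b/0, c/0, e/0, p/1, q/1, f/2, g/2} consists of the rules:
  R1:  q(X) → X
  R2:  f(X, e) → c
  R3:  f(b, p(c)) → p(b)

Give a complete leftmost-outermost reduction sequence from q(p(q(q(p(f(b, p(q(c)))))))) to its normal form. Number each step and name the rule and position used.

1. q(p(q(q(p(f(b, p(q(c))))))))  →  p(q(q(p(f(b, p(q(c)))))))   [R1 at ε]
2. p(q(q(p(f(b, p(q(c)))))))  →  p(q(p(f(b, p(q(c))))))   [R1 at 1]
3. p(q(p(f(b, p(q(c))))))  →  p(p(f(b, p(q(c)))))   [R1 at 1]
4. p(p(f(b, p(q(c)))))  →  p(p(f(b, p(c))))   [R1 at 1.1.2.1]
5. p(p(f(b, p(c))))  →  p(p(p(b)))   [R3 at 1.1]

p(p(p(b)))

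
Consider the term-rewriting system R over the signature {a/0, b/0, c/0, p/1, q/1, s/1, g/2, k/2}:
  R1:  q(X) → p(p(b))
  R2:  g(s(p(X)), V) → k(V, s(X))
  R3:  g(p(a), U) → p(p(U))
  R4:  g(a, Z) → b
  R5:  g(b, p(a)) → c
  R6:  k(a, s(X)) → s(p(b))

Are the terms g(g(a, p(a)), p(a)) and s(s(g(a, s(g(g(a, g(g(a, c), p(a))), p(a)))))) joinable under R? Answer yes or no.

Reduce t₁ = g(g(a, p(a)), p(a)):
1. g(g(a, p(a)), p(a))  →  g(b, p(a))   [R4 at 1]
2. g(b, p(a))  →  c   [R5 at ε]

Reduce t₂ = s(s(g(a, s(g(g(a, g(g(a, c), p(a))), p(a)))))):
1. s(s(g(a, s(g(g(a, g(g(a, c), p(a))), p(a))))))  →  s(s(b))   [R4 at 1.1]

no — NF(t₁) = c, NF(t₂) = s(s(b))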